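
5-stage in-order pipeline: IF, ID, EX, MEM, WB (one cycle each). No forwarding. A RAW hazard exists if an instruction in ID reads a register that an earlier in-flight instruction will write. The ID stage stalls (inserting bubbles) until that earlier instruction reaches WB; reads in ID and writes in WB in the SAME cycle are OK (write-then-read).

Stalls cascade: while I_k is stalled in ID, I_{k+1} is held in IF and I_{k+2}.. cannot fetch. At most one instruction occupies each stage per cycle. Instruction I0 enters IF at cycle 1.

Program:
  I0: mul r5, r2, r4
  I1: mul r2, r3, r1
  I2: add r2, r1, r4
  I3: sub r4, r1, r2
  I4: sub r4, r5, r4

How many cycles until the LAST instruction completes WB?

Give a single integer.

I0 mul r5 <- r2,r4: IF@1 ID@2 stall=0 (-) EX@3 MEM@4 WB@5
I1 mul r2 <- r3,r1: IF@2 ID@3 stall=0 (-) EX@4 MEM@5 WB@6
I2 add r2 <- r1,r4: IF@3 ID@4 stall=0 (-) EX@5 MEM@6 WB@7
I3 sub r4 <- r1,r2: IF@4 ID@5 stall=2 (RAW on I2.r2 (WB@7)) EX@8 MEM@9 WB@10
I4 sub r4 <- r5,r4: IF@5 ID@8 stall=2 (RAW on I3.r4 (WB@10)) EX@11 MEM@12 WB@13

Answer: 13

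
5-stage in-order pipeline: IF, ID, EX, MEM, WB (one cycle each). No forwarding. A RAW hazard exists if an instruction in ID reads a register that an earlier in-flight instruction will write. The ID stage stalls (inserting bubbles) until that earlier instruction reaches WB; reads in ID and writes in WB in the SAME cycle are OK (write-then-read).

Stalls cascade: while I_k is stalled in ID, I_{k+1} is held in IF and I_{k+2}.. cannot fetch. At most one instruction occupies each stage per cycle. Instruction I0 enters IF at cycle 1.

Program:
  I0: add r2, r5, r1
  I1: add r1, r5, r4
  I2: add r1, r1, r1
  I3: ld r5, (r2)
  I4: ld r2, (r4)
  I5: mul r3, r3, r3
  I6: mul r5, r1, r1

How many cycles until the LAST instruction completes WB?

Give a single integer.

Answer: 13

Derivation:
I0 add r2 <- r5,r1: IF@1 ID@2 stall=0 (-) EX@3 MEM@4 WB@5
I1 add r1 <- r5,r4: IF@2 ID@3 stall=0 (-) EX@4 MEM@5 WB@6
I2 add r1 <- r1,r1: IF@3 ID@4 stall=2 (RAW on I1.r1 (WB@6)) EX@7 MEM@8 WB@9
I3 ld r5 <- r2: IF@4 ID@7 stall=0 (-) EX@8 MEM@9 WB@10
I4 ld r2 <- r4: IF@7 ID@8 stall=0 (-) EX@9 MEM@10 WB@11
I5 mul r3 <- r3,r3: IF@8 ID@9 stall=0 (-) EX@10 MEM@11 WB@12
I6 mul r5 <- r1,r1: IF@9 ID@10 stall=0 (-) EX@11 MEM@12 WB@13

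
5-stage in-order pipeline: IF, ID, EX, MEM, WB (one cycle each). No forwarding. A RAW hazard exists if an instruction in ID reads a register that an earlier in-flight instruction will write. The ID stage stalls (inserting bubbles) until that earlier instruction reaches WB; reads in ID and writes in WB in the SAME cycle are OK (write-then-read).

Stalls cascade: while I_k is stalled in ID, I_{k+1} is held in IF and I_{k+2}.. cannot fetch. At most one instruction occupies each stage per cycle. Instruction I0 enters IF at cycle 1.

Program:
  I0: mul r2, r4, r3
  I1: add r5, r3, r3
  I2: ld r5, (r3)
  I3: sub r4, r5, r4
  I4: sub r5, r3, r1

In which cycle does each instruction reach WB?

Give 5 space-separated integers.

Answer: 5 6 7 10 11

Derivation:
I0 mul r2 <- r4,r3: IF@1 ID@2 stall=0 (-) EX@3 MEM@4 WB@5
I1 add r5 <- r3,r3: IF@2 ID@3 stall=0 (-) EX@4 MEM@5 WB@6
I2 ld r5 <- r3: IF@3 ID@4 stall=0 (-) EX@5 MEM@6 WB@7
I3 sub r4 <- r5,r4: IF@4 ID@5 stall=2 (RAW on I2.r5 (WB@7)) EX@8 MEM@9 WB@10
I4 sub r5 <- r3,r1: IF@5 ID@8 stall=0 (-) EX@9 MEM@10 WB@11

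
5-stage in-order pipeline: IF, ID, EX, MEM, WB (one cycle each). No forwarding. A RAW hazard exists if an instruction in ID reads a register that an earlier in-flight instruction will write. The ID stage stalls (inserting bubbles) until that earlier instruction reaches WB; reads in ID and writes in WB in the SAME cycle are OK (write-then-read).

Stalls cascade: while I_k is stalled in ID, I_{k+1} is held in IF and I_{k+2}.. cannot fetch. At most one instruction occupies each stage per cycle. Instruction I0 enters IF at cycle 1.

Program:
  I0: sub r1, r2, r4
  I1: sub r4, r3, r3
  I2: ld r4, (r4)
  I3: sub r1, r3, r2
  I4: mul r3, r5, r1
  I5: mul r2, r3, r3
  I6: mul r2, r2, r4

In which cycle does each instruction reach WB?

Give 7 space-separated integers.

Answer: 5 6 9 10 13 16 19

Derivation:
I0 sub r1 <- r2,r4: IF@1 ID@2 stall=0 (-) EX@3 MEM@4 WB@5
I1 sub r4 <- r3,r3: IF@2 ID@3 stall=0 (-) EX@4 MEM@5 WB@6
I2 ld r4 <- r4: IF@3 ID@4 stall=2 (RAW on I1.r4 (WB@6)) EX@7 MEM@8 WB@9
I3 sub r1 <- r3,r2: IF@4 ID@7 stall=0 (-) EX@8 MEM@9 WB@10
I4 mul r3 <- r5,r1: IF@7 ID@8 stall=2 (RAW on I3.r1 (WB@10)) EX@11 MEM@12 WB@13
I5 mul r2 <- r3,r3: IF@8 ID@11 stall=2 (RAW on I4.r3 (WB@13)) EX@14 MEM@15 WB@16
I6 mul r2 <- r2,r4: IF@11 ID@14 stall=2 (RAW on I5.r2 (WB@16)) EX@17 MEM@18 WB@19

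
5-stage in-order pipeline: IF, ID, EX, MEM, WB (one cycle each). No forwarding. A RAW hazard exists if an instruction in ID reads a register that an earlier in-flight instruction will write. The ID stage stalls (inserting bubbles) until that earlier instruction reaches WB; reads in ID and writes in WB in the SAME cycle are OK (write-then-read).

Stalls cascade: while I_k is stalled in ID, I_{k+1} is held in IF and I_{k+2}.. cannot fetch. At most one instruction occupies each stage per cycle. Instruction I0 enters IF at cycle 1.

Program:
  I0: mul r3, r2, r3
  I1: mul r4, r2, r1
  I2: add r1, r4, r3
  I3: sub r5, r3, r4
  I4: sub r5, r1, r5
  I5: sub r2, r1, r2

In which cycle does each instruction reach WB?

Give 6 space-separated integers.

I0 mul r3 <- r2,r3: IF@1 ID@2 stall=0 (-) EX@3 MEM@4 WB@5
I1 mul r4 <- r2,r1: IF@2 ID@3 stall=0 (-) EX@4 MEM@5 WB@6
I2 add r1 <- r4,r3: IF@3 ID@4 stall=2 (RAW on I1.r4 (WB@6)) EX@7 MEM@8 WB@9
I3 sub r5 <- r3,r4: IF@4 ID@7 stall=0 (-) EX@8 MEM@9 WB@10
I4 sub r5 <- r1,r5: IF@7 ID@8 stall=2 (RAW on I3.r5 (WB@10)) EX@11 MEM@12 WB@13
I5 sub r2 <- r1,r2: IF@8 ID@11 stall=0 (-) EX@12 MEM@13 WB@14

Answer: 5 6 9 10 13 14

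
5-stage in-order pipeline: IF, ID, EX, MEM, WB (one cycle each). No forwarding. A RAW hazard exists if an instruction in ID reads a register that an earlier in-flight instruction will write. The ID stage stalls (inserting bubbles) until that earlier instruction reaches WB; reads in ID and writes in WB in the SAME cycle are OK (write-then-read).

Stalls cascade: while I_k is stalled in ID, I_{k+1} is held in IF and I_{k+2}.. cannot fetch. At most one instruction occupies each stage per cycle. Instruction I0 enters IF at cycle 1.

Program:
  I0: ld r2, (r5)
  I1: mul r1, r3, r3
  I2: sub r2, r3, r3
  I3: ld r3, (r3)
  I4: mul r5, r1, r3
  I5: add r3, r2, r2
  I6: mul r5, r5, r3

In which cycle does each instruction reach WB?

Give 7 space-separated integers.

Answer: 5 6 7 8 11 12 15

Derivation:
I0 ld r2 <- r5: IF@1 ID@2 stall=0 (-) EX@3 MEM@4 WB@5
I1 mul r1 <- r3,r3: IF@2 ID@3 stall=0 (-) EX@4 MEM@5 WB@6
I2 sub r2 <- r3,r3: IF@3 ID@4 stall=0 (-) EX@5 MEM@6 WB@7
I3 ld r3 <- r3: IF@4 ID@5 stall=0 (-) EX@6 MEM@7 WB@8
I4 mul r5 <- r1,r3: IF@5 ID@6 stall=2 (RAW on I3.r3 (WB@8)) EX@9 MEM@10 WB@11
I5 add r3 <- r2,r2: IF@6 ID@9 stall=0 (-) EX@10 MEM@11 WB@12
I6 mul r5 <- r5,r3: IF@9 ID@10 stall=2 (RAW on I5.r3 (WB@12)) EX@13 MEM@14 WB@15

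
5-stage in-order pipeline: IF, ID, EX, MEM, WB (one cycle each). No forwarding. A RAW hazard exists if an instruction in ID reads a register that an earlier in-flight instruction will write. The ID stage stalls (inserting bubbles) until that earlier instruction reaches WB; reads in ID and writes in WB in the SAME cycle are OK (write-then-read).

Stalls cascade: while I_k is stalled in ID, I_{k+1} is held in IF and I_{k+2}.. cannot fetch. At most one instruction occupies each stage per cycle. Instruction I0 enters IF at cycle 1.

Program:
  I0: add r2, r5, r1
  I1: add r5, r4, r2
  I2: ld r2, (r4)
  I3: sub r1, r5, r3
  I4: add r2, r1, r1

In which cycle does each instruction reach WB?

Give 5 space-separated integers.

I0 add r2 <- r5,r1: IF@1 ID@2 stall=0 (-) EX@3 MEM@4 WB@5
I1 add r5 <- r4,r2: IF@2 ID@3 stall=2 (RAW on I0.r2 (WB@5)) EX@6 MEM@7 WB@8
I2 ld r2 <- r4: IF@3 ID@6 stall=0 (-) EX@7 MEM@8 WB@9
I3 sub r1 <- r5,r3: IF@6 ID@7 stall=1 (RAW on I1.r5 (WB@8)) EX@9 MEM@10 WB@11
I4 add r2 <- r1,r1: IF@7 ID@9 stall=2 (RAW on I3.r1 (WB@11)) EX@12 MEM@13 WB@14

Answer: 5 8 9 11 14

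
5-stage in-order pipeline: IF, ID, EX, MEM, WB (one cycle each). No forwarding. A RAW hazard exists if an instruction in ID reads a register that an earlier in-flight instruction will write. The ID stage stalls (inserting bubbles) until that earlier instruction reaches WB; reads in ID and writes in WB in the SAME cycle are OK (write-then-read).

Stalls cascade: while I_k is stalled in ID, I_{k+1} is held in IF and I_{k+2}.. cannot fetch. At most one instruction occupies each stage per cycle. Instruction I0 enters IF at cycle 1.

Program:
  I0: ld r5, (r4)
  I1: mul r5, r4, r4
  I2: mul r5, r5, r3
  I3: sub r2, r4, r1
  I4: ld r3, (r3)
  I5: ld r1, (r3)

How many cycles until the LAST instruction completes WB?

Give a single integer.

I0 ld r5 <- r4: IF@1 ID@2 stall=0 (-) EX@3 MEM@4 WB@5
I1 mul r5 <- r4,r4: IF@2 ID@3 stall=0 (-) EX@4 MEM@5 WB@6
I2 mul r5 <- r5,r3: IF@3 ID@4 stall=2 (RAW on I1.r5 (WB@6)) EX@7 MEM@8 WB@9
I3 sub r2 <- r4,r1: IF@4 ID@7 stall=0 (-) EX@8 MEM@9 WB@10
I4 ld r3 <- r3: IF@7 ID@8 stall=0 (-) EX@9 MEM@10 WB@11
I5 ld r1 <- r3: IF@8 ID@9 stall=2 (RAW on I4.r3 (WB@11)) EX@12 MEM@13 WB@14

Answer: 14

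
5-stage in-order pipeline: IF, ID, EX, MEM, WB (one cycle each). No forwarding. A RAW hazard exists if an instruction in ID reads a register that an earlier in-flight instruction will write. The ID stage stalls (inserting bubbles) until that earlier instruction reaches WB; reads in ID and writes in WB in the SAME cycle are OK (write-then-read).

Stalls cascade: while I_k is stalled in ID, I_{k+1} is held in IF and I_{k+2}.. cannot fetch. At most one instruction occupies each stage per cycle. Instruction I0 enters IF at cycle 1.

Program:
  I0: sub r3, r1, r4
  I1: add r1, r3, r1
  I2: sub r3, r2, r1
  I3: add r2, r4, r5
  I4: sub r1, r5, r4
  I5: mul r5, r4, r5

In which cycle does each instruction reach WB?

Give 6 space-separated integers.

Answer: 5 8 11 12 13 14

Derivation:
I0 sub r3 <- r1,r4: IF@1 ID@2 stall=0 (-) EX@3 MEM@4 WB@5
I1 add r1 <- r3,r1: IF@2 ID@3 stall=2 (RAW on I0.r3 (WB@5)) EX@6 MEM@7 WB@8
I2 sub r3 <- r2,r1: IF@3 ID@6 stall=2 (RAW on I1.r1 (WB@8)) EX@9 MEM@10 WB@11
I3 add r2 <- r4,r5: IF@6 ID@9 stall=0 (-) EX@10 MEM@11 WB@12
I4 sub r1 <- r5,r4: IF@9 ID@10 stall=0 (-) EX@11 MEM@12 WB@13
I5 mul r5 <- r4,r5: IF@10 ID@11 stall=0 (-) EX@12 MEM@13 WB@14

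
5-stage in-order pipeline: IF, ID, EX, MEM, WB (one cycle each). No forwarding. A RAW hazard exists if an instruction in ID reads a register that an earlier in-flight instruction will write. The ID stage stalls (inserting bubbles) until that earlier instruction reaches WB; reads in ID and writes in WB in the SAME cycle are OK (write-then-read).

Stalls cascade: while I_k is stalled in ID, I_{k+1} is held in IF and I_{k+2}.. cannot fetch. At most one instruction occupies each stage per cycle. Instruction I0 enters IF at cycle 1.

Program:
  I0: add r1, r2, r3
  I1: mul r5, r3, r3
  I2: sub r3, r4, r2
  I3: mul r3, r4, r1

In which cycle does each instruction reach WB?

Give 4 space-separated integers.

Answer: 5 6 7 8

Derivation:
I0 add r1 <- r2,r3: IF@1 ID@2 stall=0 (-) EX@3 MEM@4 WB@5
I1 mul r5 <- r3,r3: IF@2 ID@3 stall=0 (-) EX@4 MEM@5 WB@6
I2 sub r3 <- r4,r2: IF@3 ID@4 stall=0 (-) EX@5 MEM@6 WB@7
I3 mul r3 <- r4,r1: IF@4 ID@5 stall=0 (-) EX@6 MEM@7 WB@8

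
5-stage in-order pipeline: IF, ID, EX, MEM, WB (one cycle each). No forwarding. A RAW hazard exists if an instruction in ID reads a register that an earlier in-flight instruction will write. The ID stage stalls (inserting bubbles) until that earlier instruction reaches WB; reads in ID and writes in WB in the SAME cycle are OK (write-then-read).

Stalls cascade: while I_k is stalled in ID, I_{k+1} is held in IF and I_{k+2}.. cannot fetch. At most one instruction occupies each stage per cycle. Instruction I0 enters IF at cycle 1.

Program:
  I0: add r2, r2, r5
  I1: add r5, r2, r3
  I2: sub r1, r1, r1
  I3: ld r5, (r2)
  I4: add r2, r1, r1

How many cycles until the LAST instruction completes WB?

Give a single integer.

Answer: 12

Derivation:
I0 add r2 <- r2,r5: IF@1 ID@2 stall=0 (-) EX@3 MEM@4 WB@5
I1 add r5 <- r2,r3: IF@2 ID@3 stall=2 (RAW on I0.r2 (WB@5)) EX@6 MEM@7 WB@8
I2 sub r1 <- r1,r1: IF@3 ID@6 stall=0 (-) EX@7 MEM@8 WB@9
I3 ld r5 <- r2: IF@6 ID@7 stall=0 (-) EX@8 MEM@9 WB@10
I4 add r2 <- r1,r1: IF@7 ID@8 stall=1 (RAW on I2.r1 (WB@9)) EX@10 MEM@11 WB@12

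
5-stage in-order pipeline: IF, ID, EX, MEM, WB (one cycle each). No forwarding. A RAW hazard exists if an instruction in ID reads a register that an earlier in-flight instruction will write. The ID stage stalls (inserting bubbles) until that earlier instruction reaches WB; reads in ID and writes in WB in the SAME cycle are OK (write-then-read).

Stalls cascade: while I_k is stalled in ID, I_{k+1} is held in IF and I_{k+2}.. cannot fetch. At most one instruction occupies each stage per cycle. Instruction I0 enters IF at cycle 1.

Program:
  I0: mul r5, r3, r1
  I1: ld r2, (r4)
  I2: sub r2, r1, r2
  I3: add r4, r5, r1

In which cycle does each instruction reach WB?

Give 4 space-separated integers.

Answer: 5 6 9 10

Derivation:
I0 mul r5 <- r3,r1: IF@1 ID@2 stall=0 (-) EX@3 MEM@4 WB@5
I1 ld r2 <- r4: IF@2 ID@3 stall=0 (-) EX@4 MEM@5 WB@6
I2 sub r2 <- r1,r2: IF@3 ID@4 stall=2 (RAW on I1.r2 (WB@6)) EX@7 MEM@8 WB@9
I3 add r4 <- r5,r1: IF@4 ID@7 stall=0 (-) EX@8 MEM@9 WB@10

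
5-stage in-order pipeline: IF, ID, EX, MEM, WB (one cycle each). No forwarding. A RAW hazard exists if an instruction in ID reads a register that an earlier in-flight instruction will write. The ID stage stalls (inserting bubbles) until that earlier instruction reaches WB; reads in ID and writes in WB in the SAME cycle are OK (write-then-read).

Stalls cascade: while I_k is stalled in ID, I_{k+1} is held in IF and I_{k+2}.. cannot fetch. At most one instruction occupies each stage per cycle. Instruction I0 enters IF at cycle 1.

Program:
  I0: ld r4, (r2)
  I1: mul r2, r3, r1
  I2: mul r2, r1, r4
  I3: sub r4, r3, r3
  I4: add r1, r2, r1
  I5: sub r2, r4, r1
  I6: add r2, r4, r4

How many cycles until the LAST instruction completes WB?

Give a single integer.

I0 ld r4 <- r2: IF@1 ID@2 stall=0 (-) EX@3 MEM@4 WB@5
I1 mul r2 <- r3,r1: IF@2 ID@3 stall=0 (-) EX@4 MEM@5 WB@6
I2 mul r2 <- r1,r4: IF@3 ID@4 stall=1 (RAW on I0.r4 (WB@5)) EX@6 MEM@7 WB@8
I3 sub r4 <- r3,r3: IF@4 ID@6 stall=0 (-) EX@7 MEM@8 WB@9
I4 add r1 <- r2,r1: IF@6 ID@7 stall=1 (RAW on I2.r2 (WB@8)) EX@9 MEM@10 WB@11
I5 sub r2 <- r4,r1: IF@7 ID@9 stall=2 (RAW on I4.r1 (WB@11)) EX@12 MEM@13 WB@14
I6 add r2 <- r4,r4: IF@9 ID@12 stall=0 (-) EX@13 MEM@14 WB@15

Answer: 15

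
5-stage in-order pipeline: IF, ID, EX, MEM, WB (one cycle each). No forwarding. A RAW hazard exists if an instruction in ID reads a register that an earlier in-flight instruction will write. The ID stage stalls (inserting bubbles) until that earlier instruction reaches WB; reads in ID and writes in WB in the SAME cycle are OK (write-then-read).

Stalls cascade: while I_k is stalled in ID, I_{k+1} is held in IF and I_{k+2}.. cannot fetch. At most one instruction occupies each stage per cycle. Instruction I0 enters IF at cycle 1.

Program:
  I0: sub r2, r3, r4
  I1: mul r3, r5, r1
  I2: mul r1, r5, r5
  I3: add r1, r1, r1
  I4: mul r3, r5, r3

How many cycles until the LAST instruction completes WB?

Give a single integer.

I0 sub r2 <- r3,r4: IF@1 ID@2 stall=0 (-) EX@3 MEM@4 WB@5
I1 mul r3 <- r5,r1: IF@2 ID@3 stall=0 (-) EX@4 MEM@5 WB@6
I2 mul r1 <- r5,r5: IF@3 ID@4 stall=0 (-) EX@5 MEM@6 WB@7
I3 add r1 <- r1,r1: IF@4 ID@5 stall=2 (RAW on I2.r1 (WB@7)) EX@8 MEM@9 WB@10
I4 mul r3 <- r5,r3: IF@5 ID@8 stall=0 (-) EX@9 MEM@10 WB@11

Answer: 11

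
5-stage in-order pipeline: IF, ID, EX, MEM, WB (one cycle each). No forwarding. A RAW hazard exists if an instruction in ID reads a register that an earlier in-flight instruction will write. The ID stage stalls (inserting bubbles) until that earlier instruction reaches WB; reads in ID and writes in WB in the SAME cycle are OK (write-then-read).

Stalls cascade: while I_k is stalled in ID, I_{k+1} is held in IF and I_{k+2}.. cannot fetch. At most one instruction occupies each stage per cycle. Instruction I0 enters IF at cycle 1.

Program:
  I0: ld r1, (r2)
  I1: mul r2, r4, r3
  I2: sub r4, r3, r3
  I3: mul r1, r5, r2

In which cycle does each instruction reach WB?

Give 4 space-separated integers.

Answer: 5 6 7 9

Derivation:
I0 ld r1 <- r2: IF@1 ID@2 stall=0 (-) EX@3 MEM@4 WB@5
I1 mul r2 <- r4,r3: IF@2 ID@3 stall=0 (-) EX@4 MEM@5 WB@6
I2 sub r4 <- r3,r3: IF@3 ID@4 stall=0 (-) EX@5 MEM@6 WB@7
I3 mul r1 <- r5,r2: IF@4 ID@5 stall=1 (RAW on I1.r2 (WB@6)) EX@7 MEM@8 WB@9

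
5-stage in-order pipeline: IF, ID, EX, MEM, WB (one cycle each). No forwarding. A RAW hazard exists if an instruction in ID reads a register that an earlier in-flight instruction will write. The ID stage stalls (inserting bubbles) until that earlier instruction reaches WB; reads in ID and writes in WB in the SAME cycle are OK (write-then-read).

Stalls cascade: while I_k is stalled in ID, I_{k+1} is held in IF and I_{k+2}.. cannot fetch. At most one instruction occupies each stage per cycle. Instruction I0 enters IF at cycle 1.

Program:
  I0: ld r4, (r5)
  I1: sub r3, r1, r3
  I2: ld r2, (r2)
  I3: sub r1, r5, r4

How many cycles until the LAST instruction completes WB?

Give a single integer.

Answer: 8

Derivation:
I0 ld r4 <- r5: IF@1 ID@2 stall=0 (-) EX@3 MEM@4 WB@5
I1 sub r3 <- r1,r3: IF@2 ID@3 stall=0 (-) EX@4 MEM@5 WB@6
I2 ld r2 <- r2: IF@3 ID@4 stall=0 (-) EX@5 MEM@6 WB@7
I3 sub r1 <- r5,r4: IF@4 ID@5 stall=0 (-) EX@6 MEM@7 WB@8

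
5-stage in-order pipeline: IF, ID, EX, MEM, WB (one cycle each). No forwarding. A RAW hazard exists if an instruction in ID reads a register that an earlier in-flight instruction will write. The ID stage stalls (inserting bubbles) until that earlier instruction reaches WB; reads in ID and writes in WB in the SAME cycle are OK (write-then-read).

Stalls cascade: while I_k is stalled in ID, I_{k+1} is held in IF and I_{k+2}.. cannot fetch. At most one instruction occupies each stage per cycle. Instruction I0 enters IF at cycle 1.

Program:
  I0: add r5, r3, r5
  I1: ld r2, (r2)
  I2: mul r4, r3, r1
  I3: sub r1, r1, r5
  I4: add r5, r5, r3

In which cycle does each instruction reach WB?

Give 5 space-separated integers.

I0 add r5 <- r3,r5: IF@1 ID@2 stall=0 (-) EX@3 MEM@4 WB@5
I1 ld r2 <- r2: IF@2 ID@3 stall=0 (-) EX@4 MEM@5 WB@6
I2 mul r4 <- r3,r1: IF@3 ID@4 stall=0 (-) EX@5 MEM@6 WB@7
I3 sub r1 <- r1,r5: IF@4 ID@5 stall=0 (-) EX@6 MEM@7 WB@8
I4 add r5 <- r5,r3: IF@5 ID@6 stall=0 (-) EX@7 MEM@8 WB@9

Answer: 5 6 7 8 9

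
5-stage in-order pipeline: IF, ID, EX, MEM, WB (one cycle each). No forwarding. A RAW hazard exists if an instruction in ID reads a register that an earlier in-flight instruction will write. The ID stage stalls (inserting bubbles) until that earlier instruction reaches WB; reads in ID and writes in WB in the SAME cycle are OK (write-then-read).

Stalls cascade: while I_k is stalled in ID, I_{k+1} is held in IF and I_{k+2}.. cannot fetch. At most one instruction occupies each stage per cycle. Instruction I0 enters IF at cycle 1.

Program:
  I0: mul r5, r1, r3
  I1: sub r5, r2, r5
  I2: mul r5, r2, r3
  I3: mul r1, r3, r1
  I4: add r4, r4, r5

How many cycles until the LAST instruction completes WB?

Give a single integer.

I0 mul r5 <- r1,r3: IF@1 ID@2 stall=0 (-) EX@3 MEM@4 WB@5
I1 sub r5 <- r2,r5: IF@2 ID@3 stall=2 (RAW on I0.r5 (WB@5)) EX@6 MEM@7 WB@8
I2 mul r5 <- r2,r3: IF@3 ID@6 stall=0 (-) EX@7 MEM@8 WB@9
I3 mul r1 <- r3,r1: IF@6 ID@7 stall=0 (-) EX@8 MEM@9 WB@10
I4 add r4 <- r4,r5: IF@7 ID@8 stall=1 (RAW on I2.r5 (WB@9)) EX@10 MEM@11 WB@12

Answer: 12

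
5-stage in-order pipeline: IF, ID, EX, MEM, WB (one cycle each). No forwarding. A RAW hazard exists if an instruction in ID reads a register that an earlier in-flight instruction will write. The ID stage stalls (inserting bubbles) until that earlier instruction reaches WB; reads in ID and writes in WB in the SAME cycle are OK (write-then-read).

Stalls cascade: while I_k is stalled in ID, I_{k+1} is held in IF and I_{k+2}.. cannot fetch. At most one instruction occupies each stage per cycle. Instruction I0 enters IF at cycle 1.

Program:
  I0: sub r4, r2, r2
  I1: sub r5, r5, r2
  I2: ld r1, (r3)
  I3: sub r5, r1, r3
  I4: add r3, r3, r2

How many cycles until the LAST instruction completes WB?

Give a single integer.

I0 sub r4 <- r2,r2: IF@1 ID@2 stall=0 (-) EX@3 MEM@4 WB@5
I1 sub r5 <- r5,r2: IF@2 ID@3 stall=0 (-) EX@4 MEM@5 WB@6
I2 ld r1 <- r3: IF@3 ID@4 stall=0 (-) EX@5 MEM@6 WB@7
I3 sub r5 <- r1,r3: IF@4 ID@5 stall=2 (RAW on I2.r1 (WB@7)) EX@8 MEM@9 WB@10
I4 add r3 <- r3,r2: IF@5 ID@8 stall=0 (-) EX@9 MEM@10 WB@11

Answer: 11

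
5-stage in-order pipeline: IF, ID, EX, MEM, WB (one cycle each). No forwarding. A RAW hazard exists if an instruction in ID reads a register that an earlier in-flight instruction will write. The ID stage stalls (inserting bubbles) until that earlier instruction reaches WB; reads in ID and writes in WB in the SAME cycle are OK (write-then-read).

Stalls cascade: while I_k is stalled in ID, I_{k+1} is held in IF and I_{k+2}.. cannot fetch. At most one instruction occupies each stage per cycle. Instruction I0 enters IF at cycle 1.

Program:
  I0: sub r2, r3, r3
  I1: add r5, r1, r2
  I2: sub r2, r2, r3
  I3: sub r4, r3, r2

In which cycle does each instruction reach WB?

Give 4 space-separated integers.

I0 sub r2 <- r3,r3: IF@1 ID@2 stall=0 (-) EX@3 MEM@4 WB@5
I1 add r5 <- r1,r2: IF@2 ID@3 stall=2 (RAW on I0.r2 (WB@5)) EX@6 MEM@7 WB@8
I2 sub r2 <- r2,r3: IF@3 ID@6 stall=0 (-) EX@7 MEM@8 WB@9
I3 sub r4 <- r3,r2: IF@6 ID@7 stall=2 (RAW on I2.r2 (WB@9)) EX@10 MEM@11 WB@12

Answer: 5 8 9 12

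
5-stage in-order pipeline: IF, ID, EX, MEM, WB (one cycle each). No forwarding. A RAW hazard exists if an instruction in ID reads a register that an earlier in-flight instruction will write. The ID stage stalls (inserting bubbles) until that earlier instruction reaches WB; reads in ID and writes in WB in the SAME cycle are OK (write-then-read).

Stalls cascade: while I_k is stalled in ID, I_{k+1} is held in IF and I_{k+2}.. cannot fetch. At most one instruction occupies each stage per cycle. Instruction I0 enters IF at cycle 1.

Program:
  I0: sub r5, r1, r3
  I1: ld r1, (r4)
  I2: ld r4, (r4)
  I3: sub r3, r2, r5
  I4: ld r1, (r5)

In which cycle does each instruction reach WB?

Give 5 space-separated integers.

Answer: 5 6 7 8 9

Derivation:
I0 sub r5 <- r1,r3: IF@1 ID@2 stall=0 (-) EX@3 MEM@4 WB@5
I1 ld r1 <- r4: IF@2 ID@3 stall=0 (-) EX@4 MEM@5 WB@6
I2 ld r4 <- r4: IF@3 ID@4 stall=0 (-) EX@5 MEM@6 WB@7
I3 sub r3 <- r2,r5: IF@4 ID@5 stall=0 (-) EX@6 MEM@7 WB@8
I4 ld r1 <- r5: IF@5 ID@6 stall=0 (-) EX@7 MEM@8 WB@9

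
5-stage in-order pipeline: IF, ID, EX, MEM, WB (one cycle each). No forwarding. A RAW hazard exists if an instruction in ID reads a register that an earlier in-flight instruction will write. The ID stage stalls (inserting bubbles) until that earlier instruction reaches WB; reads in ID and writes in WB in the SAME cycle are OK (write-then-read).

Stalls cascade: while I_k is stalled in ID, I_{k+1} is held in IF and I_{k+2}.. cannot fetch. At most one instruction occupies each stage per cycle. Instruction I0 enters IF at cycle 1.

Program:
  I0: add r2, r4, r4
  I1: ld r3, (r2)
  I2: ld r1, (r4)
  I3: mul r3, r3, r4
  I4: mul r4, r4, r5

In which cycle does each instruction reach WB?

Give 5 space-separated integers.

Answer: 5 8 9 11 12

Derivation:
I0 add r2 <- r4,r4: IF@1 ID@2 stall=0 (-) EX@3 MEM@4 WB@5
I1 ld r3 <- r2: IF@2 ID@3 stall=2 (RAW on I0.r2 (WB@5)) EX@6 MEM@7 WB@8
I2 ld r1 <- r4: IF@3 ID@6 stall=0 (-) EX@7 MEM@8 WB@9
I3 mul r3 <- r3,r4: IF@6 ID@7 stall=1 (RAW on I1.r3 (WB@8)) EX@9 MEM@10 WB@11
I4 mul r4 <- r4,r5: IF@7 ID@9 stall=0 (-) EX@10 MEM@11 WB@12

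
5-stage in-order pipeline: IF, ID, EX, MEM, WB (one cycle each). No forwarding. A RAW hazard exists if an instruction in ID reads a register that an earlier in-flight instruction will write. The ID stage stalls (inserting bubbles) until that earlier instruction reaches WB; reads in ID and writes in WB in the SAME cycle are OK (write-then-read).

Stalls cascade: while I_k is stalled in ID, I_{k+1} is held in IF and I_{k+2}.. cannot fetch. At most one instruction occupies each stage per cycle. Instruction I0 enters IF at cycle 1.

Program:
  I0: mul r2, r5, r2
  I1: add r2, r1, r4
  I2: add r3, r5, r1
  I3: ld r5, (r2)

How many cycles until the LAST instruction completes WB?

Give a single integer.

Answer: 9

Derivation:
I0 mul r2 <- r5,r2: IF@1 ID@2 stall=0 (-) EX@3 MEM@4 WB@5
I1 add r2 <- r1,r4: IF@2 ID@3 stall=0 (-) EX@4 MEM@5 WB@6
I2 add r3 <- r5,r1: IF@3 ID@4 stall=0 (-) EX@5 MEM@6 WB@7
I3 ld r5 <- r2: IF@4 ID@5 stall=1 (RAW on I1.r2 (WB@6)) EX@7 MEM@8 WB@9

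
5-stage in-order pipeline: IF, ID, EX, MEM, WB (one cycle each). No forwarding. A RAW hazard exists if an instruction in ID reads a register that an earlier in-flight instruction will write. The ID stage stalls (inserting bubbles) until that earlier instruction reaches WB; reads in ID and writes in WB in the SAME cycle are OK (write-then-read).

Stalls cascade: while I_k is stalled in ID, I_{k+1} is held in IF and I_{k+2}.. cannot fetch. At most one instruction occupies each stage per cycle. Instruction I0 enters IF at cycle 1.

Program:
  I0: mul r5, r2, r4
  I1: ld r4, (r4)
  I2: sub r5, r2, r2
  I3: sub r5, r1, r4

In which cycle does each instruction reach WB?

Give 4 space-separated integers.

Answer: 5 6 7 9

Derivation:
I0 mul r5 <- r2,r4: IF@1 ID@2 stall=0 (-) EX@3 MEM@4 WB@5
I1 ld r4 <- r4: IF@2 ID@3 stall=0 (-) EX@4 MEM@5 WB@6
I2 sub r5 <- r2,r2: IF@3 ID@4 stall=0 (-) EX@5 MEM@6 WB@7
I3 sub r5 <- r1,r4: IF@4 ID@5 stall=1 (RAW on I1.r4 (WB@6)) EX@7 MEM@8 WB@9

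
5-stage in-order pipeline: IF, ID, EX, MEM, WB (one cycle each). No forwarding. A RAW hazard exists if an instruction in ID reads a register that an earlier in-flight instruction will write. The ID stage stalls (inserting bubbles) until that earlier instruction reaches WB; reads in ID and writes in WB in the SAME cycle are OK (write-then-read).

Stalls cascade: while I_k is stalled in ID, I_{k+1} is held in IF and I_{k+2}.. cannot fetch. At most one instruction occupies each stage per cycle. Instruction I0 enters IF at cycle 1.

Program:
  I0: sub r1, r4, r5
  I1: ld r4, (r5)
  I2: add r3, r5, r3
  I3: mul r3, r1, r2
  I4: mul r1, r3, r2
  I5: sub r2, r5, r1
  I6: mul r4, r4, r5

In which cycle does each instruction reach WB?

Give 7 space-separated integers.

Answer: 5 6 7 8 11 14 15

Derivation:
I0 sub r1 <- r4,r5: IF@1 ID@2 stall=0 (-) EX@3 MEM@4 WB@5
I1 ld r4 <- r5: IF@2 ID@3 stall=0 (-) EX@4 MEM@5 WB@6
I2 add r3 <- r5,r3: IF@3 ID@4 stall=0 (-) EX@5 MEM@6 WB@7
I3 mul r3 <- r1,r2: IF@4 ID@5 stall=0 (-) EX@6 MEM@7 WB@8
I4 mul r1 <- r3,r2: IF@5 ID@6 stall=2 (RAW on I3.r3 (WB@8)) EX@9 MEM@10 WB@11
I5 sub r2 <- r5,r1: IF@6 ID@9 stall=2 (RAW on I4.r1 (WB@11)) EX@12 MEM@13 WB@14
I6 mul r4 <- r4,r5: IF@9 ID@12 stall=0 (-) EX@13 MEM@14 WB@15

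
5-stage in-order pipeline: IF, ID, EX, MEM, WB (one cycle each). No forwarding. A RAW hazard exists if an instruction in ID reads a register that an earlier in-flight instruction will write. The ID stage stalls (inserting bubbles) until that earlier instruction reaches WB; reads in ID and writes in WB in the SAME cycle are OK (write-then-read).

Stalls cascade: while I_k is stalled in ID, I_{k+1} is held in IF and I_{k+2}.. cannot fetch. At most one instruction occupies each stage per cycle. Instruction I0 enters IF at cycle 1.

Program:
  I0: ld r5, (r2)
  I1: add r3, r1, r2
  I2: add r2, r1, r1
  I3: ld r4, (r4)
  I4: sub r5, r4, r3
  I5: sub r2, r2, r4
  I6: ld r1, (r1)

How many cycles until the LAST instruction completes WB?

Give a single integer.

Answer: 13

Derivation:
I0 ld r5 <- r2: IF@1 ID@2 stall=0 (-) EX@3 MEM@4 WB@5
I1 add r3 <- r1,r2: IF@2 ID@3 stall=0 (-) EX@4 MEM@5 WB@6
I2 add r2 <- r1,r1: IF@3 ID@4 stall=0 (-) EX@5 MEM@6 WB@7
I3 ld r4 <- r4: IF@4 ID@5 stall=0 (-) EX@6 MEM@7 WB@8
I4 sub r5 <- r4,r3: IF@5 ID@6 stall=2 (RAW on I3.r4 (WB@8)) EX@9 MEM@10 WB@11
I5 sub r2 <- r2,r4: IF@6 ID@9 stall=0 (-) EX@10 MEM@11 WB@12
I6 ld r1 <- r1: IF@9 ID@10 stall=0 (-) EX@11 MEM@12 WB@13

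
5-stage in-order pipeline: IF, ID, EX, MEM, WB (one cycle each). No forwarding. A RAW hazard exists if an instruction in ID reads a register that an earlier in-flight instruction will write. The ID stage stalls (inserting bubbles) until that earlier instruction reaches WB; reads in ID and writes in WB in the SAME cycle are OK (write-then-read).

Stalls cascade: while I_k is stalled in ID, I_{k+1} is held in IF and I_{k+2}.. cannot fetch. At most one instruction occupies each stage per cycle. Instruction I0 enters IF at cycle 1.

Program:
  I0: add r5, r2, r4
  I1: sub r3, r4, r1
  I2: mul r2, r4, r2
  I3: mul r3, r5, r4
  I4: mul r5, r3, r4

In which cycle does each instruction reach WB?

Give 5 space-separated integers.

Answer: 5 6 7 8 11

Derivation:
I0 add r5 <- r2,r4: IF@1 ID@2 stall=0 (-) EX@3 MEM@4 WB@5
I1 sub r3 <- r4,r1: IF@2 ID@3 stall=0 (-) EX@4 MEM@5 WB@6
I2 mul r2 <- r4,r2: IF@3 ID@4 stall=0 (-) EX@5 MEM@6 WB@7
I3 mul r3 <- r5,r4: IF@4 ID@5 stall=0 (-) EX@6 MEM@7 WB@8
I4 mul r5 <- r3,r4: IF@5 ID@6 stall=2 (RAW on I3.r3 (WB@8)) EX@9 MEM@10 WB@11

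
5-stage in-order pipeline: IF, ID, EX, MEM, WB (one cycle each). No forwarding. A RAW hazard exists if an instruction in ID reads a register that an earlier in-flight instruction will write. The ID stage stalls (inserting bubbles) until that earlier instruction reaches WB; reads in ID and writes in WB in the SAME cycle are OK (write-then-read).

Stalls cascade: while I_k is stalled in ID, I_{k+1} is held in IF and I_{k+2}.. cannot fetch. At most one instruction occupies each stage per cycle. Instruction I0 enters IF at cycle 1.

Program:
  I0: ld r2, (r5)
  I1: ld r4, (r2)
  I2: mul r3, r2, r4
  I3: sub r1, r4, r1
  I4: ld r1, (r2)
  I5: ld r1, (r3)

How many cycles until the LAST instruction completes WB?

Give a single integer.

Answer: 14

Derivation:
I0 ld r2 <- r5: IF@1 ID@2 stall=0 (-) EX@3 MEM@4 WB@5
I1 ld r4 <- r2: IF@2 ID@3 stall=2 (RAW on I0.r2 (WB@5)) EX@6 MEM@7 WB@8
I2 mul r3 <- r2,r4: IF@3 ID@6 stall=2 (RAW on I1.r4 (WB@8)) EX@9 MEM@10 WB@11
I3 sub r1 <- r4,r1: IF@6 ID@9 stall=0 (-) EX@10 MEM@11 WB@12
I4 ld r1 <- r2: IF@9 ID@10 stall=0 (-) EX@11 MEM@12 WB@13
I5 ld r1 <- r3: IF@10 ID@11 stall=0 (-) EX@12 MEM@13 WB@14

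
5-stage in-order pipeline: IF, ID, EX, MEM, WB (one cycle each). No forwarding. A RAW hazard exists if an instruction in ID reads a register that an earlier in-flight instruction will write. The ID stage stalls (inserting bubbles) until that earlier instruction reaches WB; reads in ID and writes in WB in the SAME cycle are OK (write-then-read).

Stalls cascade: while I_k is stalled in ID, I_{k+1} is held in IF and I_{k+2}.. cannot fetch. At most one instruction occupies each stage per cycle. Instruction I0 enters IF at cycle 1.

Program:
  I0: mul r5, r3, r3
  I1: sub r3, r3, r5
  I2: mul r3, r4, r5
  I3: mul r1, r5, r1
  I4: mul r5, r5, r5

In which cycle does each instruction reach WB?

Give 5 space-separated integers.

I0 mul r5 <- r3,r3: IF@1 ID@2 stall=0 (-) EX@3 MEM@4 WB@5
I1 sub r3 <- r3,r5: IF@2 ID@3 stall=2 (RAW on I0.r5 (WB@5)) EX@6 MEM@7 WB@8
I2 mul r3 <- r4,r5: IF@3 ID@6 stall=0 (-) EX@7 MEM@8 WB@9
I3 mul r1 <- r5,r1: IF@6 ID@7 stall=0 (-) EX@8 MEM@9 WB@10
I4 mul r5 <- r5,r5: IF@7 ID@8 stall=0 (-) EX@9 MEM@10 WB@11

Answer: 5 8 9 10 11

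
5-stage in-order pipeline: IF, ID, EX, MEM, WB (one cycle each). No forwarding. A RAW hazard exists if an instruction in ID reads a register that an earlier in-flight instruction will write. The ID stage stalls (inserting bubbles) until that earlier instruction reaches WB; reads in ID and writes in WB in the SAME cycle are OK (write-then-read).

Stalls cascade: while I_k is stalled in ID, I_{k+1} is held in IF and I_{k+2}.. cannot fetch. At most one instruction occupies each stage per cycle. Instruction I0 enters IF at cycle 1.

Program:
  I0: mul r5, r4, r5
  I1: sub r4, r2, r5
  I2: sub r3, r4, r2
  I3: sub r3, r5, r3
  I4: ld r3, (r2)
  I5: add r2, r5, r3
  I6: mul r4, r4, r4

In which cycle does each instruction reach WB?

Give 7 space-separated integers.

Answer: 5 8 11 14 15 18 19

Derivation:
I0 mul r5 <- r4,r5: IF@1 ID@2 stall=0 (-) EX@3 MEM@4 WB@5
I1 sub r4 <- r2,r5: IF@2 ID@3 stall=2 (RAW on I0.r5 (WB@5)) EX@6 MEM@7 WB@8
I2 sub r3 <- r4,r2: IF@3 ID@6 stall=2 (RAW on I1.r4 (WB@8)) EX@9 MEM@10 WB@11
I3 sub r3 <- r5,r3: IF@6 ID@9 stall=2 (RAW on I2.r3 (WB@11)) EX@12 MEM@13 WB@14
I4 ld r3 <- r2: IF@9 ID@12 stall=0 (-) EX@13 MEM@14 WB@15
I5 add r2 <- r5,r3: IF@12 ID@13 stall=2 (RAW on I4.r3 (WB@15)) EX@16 MEM@17 WB@18
I6 mul r4 <- r4,r4: IF@13 ID@16 stall=0 (-) EX@17 MEM@18 WB@19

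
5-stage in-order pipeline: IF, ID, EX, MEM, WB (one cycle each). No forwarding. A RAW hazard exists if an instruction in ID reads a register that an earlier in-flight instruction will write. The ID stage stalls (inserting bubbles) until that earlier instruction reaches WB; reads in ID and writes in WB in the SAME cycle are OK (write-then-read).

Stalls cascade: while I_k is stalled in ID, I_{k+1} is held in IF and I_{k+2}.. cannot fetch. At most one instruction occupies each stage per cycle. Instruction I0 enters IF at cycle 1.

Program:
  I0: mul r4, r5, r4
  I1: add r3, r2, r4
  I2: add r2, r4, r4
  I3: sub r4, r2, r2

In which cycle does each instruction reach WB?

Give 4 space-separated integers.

I0 mul r4 <- r5,r4: IF@1 ID@2 stall=0 (-) EX@3 MEM@4 WB@5
I1 add r3 <- r2,r4: IF@2 ID@3 stall=2 (RAW on I0.r4 (WB@5)) EX@6 MEM@7 WB@8
I2 add r2 <- r4,r4: IF@3 ID@6 stall=0 (-) EX@7 MEM@8 WB@9
I3 sub r4 <- r2,r2: IF@6 ID@7 stall=2 (RAW on I2.r2 (WB@9)) EX@10 MEM@11 WB@12

Answer: 5 8 9 12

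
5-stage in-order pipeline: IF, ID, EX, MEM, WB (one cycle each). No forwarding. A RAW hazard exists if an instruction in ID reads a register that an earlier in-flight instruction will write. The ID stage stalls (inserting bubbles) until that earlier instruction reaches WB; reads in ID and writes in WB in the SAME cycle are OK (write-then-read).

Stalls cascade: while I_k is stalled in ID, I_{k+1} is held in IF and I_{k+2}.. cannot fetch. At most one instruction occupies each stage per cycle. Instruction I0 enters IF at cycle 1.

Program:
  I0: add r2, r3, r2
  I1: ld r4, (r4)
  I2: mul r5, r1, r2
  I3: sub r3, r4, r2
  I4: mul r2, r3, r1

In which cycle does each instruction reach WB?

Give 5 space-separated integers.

Answer: 5 6 8 9 12

Derivation:
I0 add r2 <- r3,r2: IF@1 ID@2 stall=0 (-) EX@3 MEM@4 WB@5
I1 ld r4 <- r4: IF@2 ID@3 stall=0 (-) EX@4 MEM@5 WB@6
I2 mul r5 <- r1,r2: IF@3 ID@4 stall=1 (RAW on I0.r2 (WB@5)) EX@6 MEM@7 WB@8
I3 sub r3 <- r4,r2: IF@4 ID@6 stall=0 (-) EX@7 MEM@8 WB@9
I4 mul r2 <- r3,r1: IF@6 ID@7 stall=2 (RAW on I3.r3 (WB@9)) EX@10 MEM@11 WB@12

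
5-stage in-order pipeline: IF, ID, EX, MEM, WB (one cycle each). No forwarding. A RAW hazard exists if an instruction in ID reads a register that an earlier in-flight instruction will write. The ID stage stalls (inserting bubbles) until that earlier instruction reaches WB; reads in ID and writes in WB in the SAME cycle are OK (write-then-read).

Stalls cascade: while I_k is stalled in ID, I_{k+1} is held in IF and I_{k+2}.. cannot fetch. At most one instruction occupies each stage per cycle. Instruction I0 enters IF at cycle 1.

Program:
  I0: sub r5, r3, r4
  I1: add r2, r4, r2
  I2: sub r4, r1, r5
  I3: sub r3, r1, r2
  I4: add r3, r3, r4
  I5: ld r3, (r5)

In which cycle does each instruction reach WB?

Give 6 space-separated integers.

Answer: 5 6 8 9 12 13

Derivation:
I0 sub r5 <- r3,r4: IF@1 ID@2 stall=0 (-) EX@3 MEM@4 WB@5
I1 add r2 <- r4,r2: IF@2 ID@3 stall=0 (-) EX@4 MEM@5 WB@6
I2 sub r4 <- r1,r5: IF@3 ID@4 stall=1 (RAW on I0.r5 (WB@5)) EX@6 MEM@7 WB@8
I3 sub r3 <- r1,r2: IF@4 ID@6 stall=0 (-) EX@7 MEM@8 WB@9
I4 add r3 <- r3,r4: IF@6 ID@7 stall=2 (RAW on I3.r3 (WB@9)) EX@10 MEM@11 WB@12
I5 ld r3 <- r5: IF@7 ID@10 stall=0 (-) EX@11 MEM@12 WB@13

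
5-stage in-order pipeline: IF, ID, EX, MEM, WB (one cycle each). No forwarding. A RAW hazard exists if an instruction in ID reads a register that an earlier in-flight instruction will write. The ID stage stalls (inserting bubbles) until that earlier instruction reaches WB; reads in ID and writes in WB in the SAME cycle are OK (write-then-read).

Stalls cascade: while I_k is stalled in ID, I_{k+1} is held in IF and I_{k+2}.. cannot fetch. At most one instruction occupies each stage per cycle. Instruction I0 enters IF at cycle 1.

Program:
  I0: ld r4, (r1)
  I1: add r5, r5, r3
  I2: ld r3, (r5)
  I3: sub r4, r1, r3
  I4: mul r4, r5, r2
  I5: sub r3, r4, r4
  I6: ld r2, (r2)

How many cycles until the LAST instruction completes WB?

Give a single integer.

Answer: 17

Derivation:
I0 ld r4 <- r1: IF@1 ID@2 stall=0 (-) EX@3 MEM@4 WB@5
I1 add r5 <- r5,r3: IF@2 ID@3 stall=0 (-) EX@4 MEM@5 WB@6
I2 ld r3 <- r5: IF@3 ID@4 stall=2 (RAW on I1.r5 (WB@6)) EX@7 MEM@8 WB@9
I3 sub r4 <- r1,r3: IF@4 ID@7 stall=2 (RAW on I2.r3 (WB@9)) EX@10 MEM@11 WB@12
I4 mul r4 <- r5,r2: IF@7 ID@10 stall=0 (-) EX@11 MEM@12 WB@13
I5 sub r3 <- r4,r4: IF@10 ID@11 stall=2 (RAW on I4.r4 (WB@13)) EX@14 MEM@15 WB@16
I6 ld r2 <- r2: IF@11 ID@14 stall=0 (-) EX@15 MEM@16 WB@17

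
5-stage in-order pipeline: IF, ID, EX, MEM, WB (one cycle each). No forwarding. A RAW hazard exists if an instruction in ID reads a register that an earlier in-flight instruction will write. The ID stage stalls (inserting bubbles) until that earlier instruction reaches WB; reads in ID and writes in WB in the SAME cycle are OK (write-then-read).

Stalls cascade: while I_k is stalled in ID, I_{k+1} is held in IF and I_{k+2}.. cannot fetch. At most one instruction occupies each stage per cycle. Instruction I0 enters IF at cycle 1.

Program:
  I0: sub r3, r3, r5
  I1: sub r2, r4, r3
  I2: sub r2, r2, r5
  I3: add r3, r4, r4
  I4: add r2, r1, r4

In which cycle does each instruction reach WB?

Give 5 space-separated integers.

I0 sub r3 <- r3,r5: IF@1 ID@2 stall=0 (-) EX@3 MEM@4 WB@5
I1 sub r2 <- r4,r3: IF@2 ID@3 stall=2 (RAW on I0.r3 (WB@5)) EX@6 MEM@7 WB@8
I2 sub r2 <- r2,r5: IF@3 ID@6 stall=2 (RAW on I1.r2 (WB@8)) EX@9 MEM@10 WB@11
I3 add r3 <- r4,r4: IF@6 ID@9 stall=0 (-) EX@10 MEM@11 WB@12
I4 add r2 <- r1,r4: IF@9 ID@10 stall=0 (-) EX@11 MEM@12 WB@13

Answer: 5 8 11 12 13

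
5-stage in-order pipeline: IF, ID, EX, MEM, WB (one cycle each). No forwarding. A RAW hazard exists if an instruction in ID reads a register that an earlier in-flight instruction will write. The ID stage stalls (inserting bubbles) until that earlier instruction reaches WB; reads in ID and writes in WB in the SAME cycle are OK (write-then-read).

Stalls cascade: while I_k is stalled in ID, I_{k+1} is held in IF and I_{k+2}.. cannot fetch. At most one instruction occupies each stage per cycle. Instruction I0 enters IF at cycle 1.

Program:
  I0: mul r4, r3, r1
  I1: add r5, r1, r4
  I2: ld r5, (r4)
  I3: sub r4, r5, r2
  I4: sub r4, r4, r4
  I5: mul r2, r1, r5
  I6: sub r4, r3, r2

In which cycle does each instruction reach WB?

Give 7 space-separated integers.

Answer: 5 8 9 12 15 16 19

Derivation:
I0 mul r4 <- r3,r1: IF@1 ID@2 stall=0 (-) EX@3 MEM@4 WB@5
I1 add r5 <- r1,r4: IF@2 ID@3 stall=2 (RAW on I0.r4 (WB@5)) EX@6 MEM@7 WB@8
I2 ld r5 <- r4: IF@3 ID@6 stall=0 (-) EX@7 MEM@8 WB@9
I3 sub r4 <- r5,r2: IF@6 ID@7 stall=2 (RAW on I2.r5 (WB@9)) EX@10 MEM@11 WB@12
I4 sub r4 <- r4,r4: IF@7 ID@10 stall=2 (RAW on I3.r4 (WB@12)) EX@13 MEM@14 WB@15
I5 mul r2 <- r1,r5: IF@10 ID@13 stall=0 (-) EX@14 MEM@15 WB@16
I6 sub r4 <- r3,r2: IF@13 ID@14 stall=2 (RAW on I5.r2 (WB@16)) EX@17 MEM@18 WB@19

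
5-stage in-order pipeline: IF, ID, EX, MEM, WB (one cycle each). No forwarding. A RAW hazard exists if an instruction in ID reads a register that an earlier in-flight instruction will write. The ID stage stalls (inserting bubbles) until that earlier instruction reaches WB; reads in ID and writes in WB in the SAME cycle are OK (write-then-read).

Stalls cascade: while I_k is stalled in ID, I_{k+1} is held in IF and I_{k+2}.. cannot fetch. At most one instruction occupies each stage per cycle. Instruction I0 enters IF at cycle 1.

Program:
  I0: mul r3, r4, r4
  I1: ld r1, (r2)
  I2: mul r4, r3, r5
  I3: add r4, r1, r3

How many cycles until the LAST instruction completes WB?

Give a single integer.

Answer: 9

Derivation:
I0 mul r3 <- r4,r4: IF@1 ID@2 stall=0 (-) EX@3 MEM@4 WB@5
I1 ld r1 <- r2: IF@2 ID@3 stall=0 (-) EX@4 MEM@5 WB@6
I2 mul r4 <- r3,r5: IF@3 ID@4 stall=1 (RAW on I0.r3 (WB@5)) EX@6 MEM@7 WB@8
I3 add r4 <- r1,r3: IF@4 ID@6 stall=0 (-) EX@7 MEM@8 WB@9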